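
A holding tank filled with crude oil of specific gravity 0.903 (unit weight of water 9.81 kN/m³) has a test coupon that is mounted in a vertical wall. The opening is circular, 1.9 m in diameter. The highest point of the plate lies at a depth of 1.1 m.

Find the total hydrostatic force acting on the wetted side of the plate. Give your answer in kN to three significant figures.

F ≈ 51.5 kN

γ = 0.903 × 9.81 = 8.85843 kN/m³.
The centroid is at the centre, 0.95 m below the top of the plate, so the centroid depth is h_c = 1.1 + 0.95 = 2.05 m.
A = π(0.95)² = 2.83529 m².
Resultant F = γ·h_c·A = 8.85843 × 2.05 × 2.83529 = 51.4882 kN.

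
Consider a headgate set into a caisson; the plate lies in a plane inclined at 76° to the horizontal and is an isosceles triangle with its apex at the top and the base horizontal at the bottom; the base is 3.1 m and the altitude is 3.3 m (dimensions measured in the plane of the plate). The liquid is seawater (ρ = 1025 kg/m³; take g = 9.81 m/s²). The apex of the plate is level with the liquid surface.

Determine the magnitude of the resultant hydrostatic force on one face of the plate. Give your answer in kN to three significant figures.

F ≈ 110 kN

γ = ρg = 1025 × 9.81 / 1000 = 10.05525 kN/m³.
Let θ = 76° be the plate's angle to the horizontal; measure y along the incline from where the plane meets the free surface. Vertical depth h = y·sinθ with sinθ = 0.970296.
With the apex up, the centroid sits 2h/3 = 2 × 3.3/3 = 2.2 m below the apex, so y_c = 2.2 m and h_c = 2.2 × 0.970296 = 2.13465 m.
A = ½ × 3.1 × 3.3 = 5.115 m².
Resultant F = γ·h_c·A = 10.05525 × 2.13465 × 5.115 = 109.791 kN.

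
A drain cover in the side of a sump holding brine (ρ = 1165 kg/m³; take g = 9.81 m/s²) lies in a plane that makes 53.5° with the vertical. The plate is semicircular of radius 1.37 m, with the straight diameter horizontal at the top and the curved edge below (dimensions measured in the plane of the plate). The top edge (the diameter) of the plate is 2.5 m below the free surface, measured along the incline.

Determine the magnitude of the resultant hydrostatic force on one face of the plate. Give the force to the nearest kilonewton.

F ≈ 62 kN

γ = ρg = 1165 × 9.81 / 1000 = 11.42865 kN/m³.
The plate makes 53.5° with the vertical, i.e. θ = 90° − 53.5° = 36.5° to the horizontal. Measuring y along the incline from the free-surface line, vertical depth h = y·sinθ with sinθ = 0.594823.
The centroid of a semicircle lies 4r/(3π) = 0.581446 m from the diameter, here below the top edge, so y_c = 2.5 + 0.581446 = 3.08145 m and h_c = 3.08145 × 0.594823 = 1.83292 m.
A = πr²/2 = π × 1.37²/2 = 2.94823 m².
Resultant F = γ·h_c·A = 11.42865 × 1.83292 × 2.94823 = 61.7589 kN.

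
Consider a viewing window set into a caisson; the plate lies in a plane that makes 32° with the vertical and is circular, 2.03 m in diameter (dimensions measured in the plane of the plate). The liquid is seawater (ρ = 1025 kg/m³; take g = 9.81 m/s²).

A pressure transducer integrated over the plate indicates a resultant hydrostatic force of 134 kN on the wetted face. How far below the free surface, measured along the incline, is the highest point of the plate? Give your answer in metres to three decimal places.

γ = ρg = 1025 × 9.81 / 1000 = 10.05525 kN/m³.
A = π(1.015)² = 3.23655 m².
From F = γ·h_c·A, the centroid depth is h_c = 134/(10.05525 × 3.23655) = 4.11746 m.
The plate makes 32° with the vertical, i.e. θ = 90° − 32° = 58° to the horizontal. Measuring y along the incline from the free-surface line, vertical depth h = y·sinθ with sinθ = 0.848048.
Along the incline, y_c = h_c/sinθ = 4.11746/0.848048 = 4.85522 m.
The centroid is at the centre, 1.015 m below the top of the plate, so the highest point sits at y_top = 4.85522 − 1.015 = 3.84022 m along the incline.

y_top ≈ 3.840 m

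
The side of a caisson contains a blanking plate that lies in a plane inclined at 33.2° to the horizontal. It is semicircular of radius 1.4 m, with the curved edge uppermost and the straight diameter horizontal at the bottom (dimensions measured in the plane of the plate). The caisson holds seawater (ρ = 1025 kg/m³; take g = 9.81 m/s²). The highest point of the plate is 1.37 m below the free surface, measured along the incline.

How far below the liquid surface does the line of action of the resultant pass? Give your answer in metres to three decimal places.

γ = ρg = 1025 × 9.81 / 1000 = 10.05525 kN/m³.
Let θ = 33.2° be the plate's angle to the horizontal; measure y along the incline from where the plane meets the free surface. Vertical depth h = y·sinθ with sinθ = 0.547563.
The centroid lies 4r/(3π) = 0.594178 m above the diameter, so r − 4r/(3π) = 1.4 − 0.594178 = 0.805822 m below the topmost point, so y_c = 1.37 + 0.805822 = 2.17582 m and h_c = 2.17582 × 0.547563 = 1.1914 m.
A = πr²/2 = π × 1.4²/2 = 3.07876 m².
Resultant F = γ·h_c·A = 10.05525 × 1.1914 × 3.07876 = 36.883 kN.
I_c = (π/8 − 8/(9π))·r⁴ = 0.109757 × 1.4⁴ = 0.421642 m⁴.
Centre of pressure: y_p = y_c + I_c/(y_c·A) = 2.17582 + 0.421642/(2.17582 × 3.07876) = 2.17582 + 0.0629427 = 2.23876 m along the plane.
Vertically, h_p = y_p·sinθ = 2.23876 × 0.547563 = 1.22586 m.

h_p = 1.226 m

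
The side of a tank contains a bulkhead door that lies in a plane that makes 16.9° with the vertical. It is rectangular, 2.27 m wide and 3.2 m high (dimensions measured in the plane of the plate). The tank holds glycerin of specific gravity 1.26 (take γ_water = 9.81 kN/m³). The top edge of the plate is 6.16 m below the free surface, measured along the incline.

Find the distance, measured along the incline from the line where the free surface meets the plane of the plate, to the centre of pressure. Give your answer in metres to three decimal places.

γ = 1.26 × 9.81 = 12.3606 kN/m³.
The plate makes 16.9° with the vertical, i.e. θ = 90° − 16.9° = 73.1° to the horizontal. Measuring y along the incline from the free-surface line, vertical depth h = y·sinθ with sinθ = 0.956814.
The centroid lies 3.2/2 = 1.6 m below the top edge, so y_c = 6.16 + 1.6 = 7.76 m and h_c = 7.76 × 0.956814 = 7.42488 m.
A = 2.27 × 3.2 = 7.264 m².
Resultant F = γ·h_c·A = 12.3606 × 7.42488 × 7.264 = 666.661 kN.
I_c = b·h³/12 = 2.27 × 3.2³/12 = 6.19861 m⁴.
Centre of pressure: y_p = y_c + I_c/(y_c·A) = 7.76 + 6.19861/(7.76 × 7.264) = 7.76 + 0.109966 = 7.86997 m along the plane.

y_p = 7.870 m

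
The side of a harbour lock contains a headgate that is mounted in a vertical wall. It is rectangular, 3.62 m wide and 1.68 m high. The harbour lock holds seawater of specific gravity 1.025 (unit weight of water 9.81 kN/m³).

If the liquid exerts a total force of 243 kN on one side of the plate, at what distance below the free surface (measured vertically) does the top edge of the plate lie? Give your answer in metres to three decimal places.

γ = 1.025 × 9.81 = 10.05525 kN/m³.
A = 3.62 × 1.68 = 6.0816 m².
From F = γ·h_c·A, the centroid depth is h_c = 243/(10.05525 × 6.0816) = 3.9737 m.
The centroid lies 1.68/2 = 0.84 m below the top edge, so the top edge sits at h_top = 3.9737 − 0.84 = 3.1337 m below the surface.

d_top ≈ 3.134 m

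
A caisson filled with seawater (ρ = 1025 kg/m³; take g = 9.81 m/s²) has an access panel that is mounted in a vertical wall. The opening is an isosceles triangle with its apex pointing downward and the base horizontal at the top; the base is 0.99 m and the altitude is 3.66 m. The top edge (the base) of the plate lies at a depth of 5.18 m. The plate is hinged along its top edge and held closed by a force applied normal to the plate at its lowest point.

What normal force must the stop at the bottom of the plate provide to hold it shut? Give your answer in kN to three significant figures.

γ = ρg = 1025 × 9.81 / 1000 = 10.05525 kN/m³.
With the apex down, the centroid sits h/3 = 3.66/3 = 1.22 m below the base (the top edge), so the centroid depth is h_c = 5.18 + 1.22 = 6.4 m.
A = ½ × 0.99 × 3.66 = 1.8117 m².
Resultant F = γ·h_c·A = 10.05525 × 6.4 × 1.8117 = 116.589 kN.
I_c = b·h³/36 = 0.99 × 3.66³/36 = 1.34827 m⁴.
Centre of pressure: y_p = y_c + I_c/(y_c·A) = 6.4 + 1.34827/(6.4 × 1.8117) = 6.4 + 0.116281 = 6.51628 m along the plane.
The resultant acts 1.22 + 0.116281 = 1.33628 m (along the plate) below the hinge at the top edge, so the moment about the hinge is M = F × 1.33628 = 116.589 × 1.33628 = 155.796 kN·m.
A normal force at the bottom, 3.66 m from the hinge, must supply this moment: P = 155.796/3.66 = 42.5672 kN.

P ≈ 42.6 kN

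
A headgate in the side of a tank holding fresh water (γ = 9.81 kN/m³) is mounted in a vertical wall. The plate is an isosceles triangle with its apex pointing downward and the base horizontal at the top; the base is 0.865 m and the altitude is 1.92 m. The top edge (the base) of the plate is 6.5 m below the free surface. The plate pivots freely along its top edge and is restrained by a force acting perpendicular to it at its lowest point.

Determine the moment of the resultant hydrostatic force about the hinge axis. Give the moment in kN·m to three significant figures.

γ = 9.81 kN/m³.
With the apex down, the centroid sits h/3 = 1.92/3 = 0.64 m below the base (the top edge), so the centroid depth is h_c = 6.5 + 0.64 = 7.14 m.
A = ½ × 0.865 × 1.92 = 0.8304 m².
Resultant F = γ·h_c·A = 9.81 × 7.14 × 0.8304 = 58.164 kN.
I_c = b·h³/36 = 0.865 × 1.92³/36 = 0.170066 m⁴.
Centre of pressure: y_p = y_c + I_c/(y_c·A) = 7.14 + 0.170066/(7.14 × 0.8304) = 7.14 + 0.0286835 = 7.16868 m along the plane.
The resultant acts 0.64 + 0.0286835 = 0.668683 m (along the plate) below the hinge at the top edge, so the moment about the hinge is M = F × 0.668683 = 58.164 × 0.668683 = 38.8933 kN·m.

M ≈ 38.9 kN·m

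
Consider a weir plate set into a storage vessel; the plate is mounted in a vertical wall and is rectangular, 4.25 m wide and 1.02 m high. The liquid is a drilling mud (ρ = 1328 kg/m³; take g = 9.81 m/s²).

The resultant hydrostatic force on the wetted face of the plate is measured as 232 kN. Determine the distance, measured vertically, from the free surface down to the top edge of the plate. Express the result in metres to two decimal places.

d_top ≈ 3.60 m

γ = ρg = 1328 × 9.81 / 1000 = 13.02768 kN/m³.
A = 4.25 × 1.02 = 4.335 m².
From F = γ·h_c·A, the centroid depth is h_c = 232/(13.02768 × 4.335) = 4.10801 m.
The centroid lies 1.02/2 = 0.51 m below the top edge, so the top edge sits at h_top = 4.10801 − 0.51 = 3.59801 m below the surface.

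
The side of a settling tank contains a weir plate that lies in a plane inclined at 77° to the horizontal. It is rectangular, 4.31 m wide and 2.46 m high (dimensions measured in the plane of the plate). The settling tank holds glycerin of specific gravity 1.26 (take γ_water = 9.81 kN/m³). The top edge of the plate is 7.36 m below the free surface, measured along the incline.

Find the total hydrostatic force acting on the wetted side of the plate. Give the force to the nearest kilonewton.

γ = 1.26 × 9.81 = 12.3606 kN/m³.
Let θ = 77° be the plate's angle to the horizontal; measure y along the incline from where the plane meets the free surface. Vertical depth h = y·sinθ with sinθ = 0.974370.
The centroid lies 2.46/2 = 1.23 m below the top edge, so y_c = 7.36 + 1.23 = 8.59 m and h_c = 8.59 × 0.974370 = 8.36984 m.
A = 4.31 × 2.46 = 10.6026 m².
Resultant F = γ·h_c·A = 12.3606 × 8.36984 × 10.6026 = 1096.91 kN.

F ≈ 1097 kN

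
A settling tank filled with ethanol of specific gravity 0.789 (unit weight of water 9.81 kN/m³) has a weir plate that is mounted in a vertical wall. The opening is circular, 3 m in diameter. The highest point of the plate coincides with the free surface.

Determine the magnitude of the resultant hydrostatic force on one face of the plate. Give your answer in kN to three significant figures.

F ≈ 82.1 kN

γ = 0.789 × 9.81 = 7.74009 kN/m³.
The centroid is at the centre, 1.5 m below the top of the plate, so the centroid depth is h_c = 1.5 m.
A = π(1.5)² = 7.06858 m².
Resultant F = γ·h_c·A = 7.74009 × 1.5 × 7.06858 = 82.0672 kN.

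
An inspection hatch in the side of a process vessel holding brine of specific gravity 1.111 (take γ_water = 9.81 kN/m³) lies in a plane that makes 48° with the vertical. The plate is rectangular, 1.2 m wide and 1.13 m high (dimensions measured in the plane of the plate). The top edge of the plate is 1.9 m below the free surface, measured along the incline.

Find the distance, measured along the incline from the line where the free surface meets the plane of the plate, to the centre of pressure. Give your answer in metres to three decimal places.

y_p = 2.508 m

γ = 1.111 × 9.81 = 10.89891 kN/m³.
The plate makes 48° with the vertical, i.e. θ = 90° − 48° = 42° to the horizontal. Measuring y along the incline from the free-surface line, vertical depth h = y·sinθ with sinθ = 0.669131.
The centroid lies 1.13/2 = 0.565 m below the top edge, so y_c = 1.9 + 0.565 = 2.465 m and h_c = 2.465 × 0.669131 = 1.64941 m.
A = 1.2 × 1.13 = 1.356 m².
Resultant F = γ·h_c·A = 10.89891 × 1.64941 × 1.356 = 24.3765 kN.
I_c = b·h³/12 = 1.2 × 1.13³/12 = 0.14429 m⁴.
Centre of pressure: y_p = y_c + I_c/(y_c·A) = 2.465 + 0.14429/(2.465 × 1.356) = 2.465 + 0.0431678 = 2.50817 m along the plane.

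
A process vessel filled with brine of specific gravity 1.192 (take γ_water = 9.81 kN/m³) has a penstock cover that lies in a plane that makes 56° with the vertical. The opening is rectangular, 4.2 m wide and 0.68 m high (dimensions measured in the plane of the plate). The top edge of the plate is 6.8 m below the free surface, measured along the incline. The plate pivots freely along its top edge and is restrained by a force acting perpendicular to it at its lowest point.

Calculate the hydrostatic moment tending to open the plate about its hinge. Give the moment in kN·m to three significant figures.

γ = 1.192 × 9.81 = 11.69352 kN/m³.
The plate makes 56° with the vertical, i.e. θ = 90° − 56° = 34° to the horizontal. Measuring y along the incline from the free-surface line, vertical depth h = y·sinθ with sinθ = 0.559193.
The centroid lies 0.68/2 = 0.34 m below the top edge, so y_c = 6.8 + 0.34 = 7.14 m and h_c = 7.14 × 0.559193 = 3.99264 m.
A = 4.2 × 0.68 = 2.856 m².
Resultant F = γ·h_c·A = 11.69352 × 3.99264 × 2.856 = 133.341 kN.
I_c = b·h³/12 = 4.2 × 0.68³/12 = 0.110051 m⁴.
Centre of pressure: y_p = y_c + I_c/(y_c·A) = 7.14 + 0.110051/(7.14 × 2.856) = 7.14 + 0.00539682 = 7.1454 m along the plane.
The resultant acts 0.34 + 0.00539682 = 0.345397 m (along the plate) below the hinge at the top edge, so the moment about the hinge is M = F × 0.345397 = 133.341 × 0.345397 = 46.0556 kN·m.

M ≈ 46.1 kN·m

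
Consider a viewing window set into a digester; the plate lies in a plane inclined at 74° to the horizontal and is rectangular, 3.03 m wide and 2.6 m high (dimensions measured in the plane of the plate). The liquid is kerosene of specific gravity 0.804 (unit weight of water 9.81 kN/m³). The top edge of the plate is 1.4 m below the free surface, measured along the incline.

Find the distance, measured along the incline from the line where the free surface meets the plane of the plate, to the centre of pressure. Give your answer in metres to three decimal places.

γ = 0.804 × 9.81 = 7.88724 kN/m³.
Let θ = 74° be the plate's angle to the horizontal; measure y along the incline from where the plane meets the free surface. Vertical depth h = y·sinθ with sinθ = 0.961262.
The centroid lies 2.6/2 = 1.3 m below the top edge, so y_c = 1.4 + 1.3 = 2.7 m and h_c = 2.7 × 0.961262 = 2.59541 m.
A = 3.03 × 2.6 = 7.878 m².
Resultant F = γ·h_c·A = 7.88724 × 2.59541 × 7.878 = 161.268 kN.
I_c = b·h³/12 = 3.03 × 2.6³/12 = 4.43794 m⁴.
Centre of pressure: y_p = y_c + I_c/(y_c·A) = 2.7 + 4.43794/(2.7 × 7.878) = 2.7 + 0.208642 = 2.90864 m along the plane.

y_p = 2.909 m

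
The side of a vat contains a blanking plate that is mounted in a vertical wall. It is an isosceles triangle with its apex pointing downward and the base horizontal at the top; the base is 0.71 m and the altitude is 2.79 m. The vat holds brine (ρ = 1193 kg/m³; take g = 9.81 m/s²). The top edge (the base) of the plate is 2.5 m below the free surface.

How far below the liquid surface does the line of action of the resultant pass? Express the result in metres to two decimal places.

γ = ρg = 1193 × 9.81 / 1000 = 11.70333 kN/m³.
With the apex down, the centroid sits h/3 = 2.79/3 = 0.93 m below the base (the top edge), so the centroid depth is h_c = 2.5 + 0.93 = 3.43 m.
A = ½ × 0.71 × 2.79 = 0.99045 m².
Resultant F = γ·h_c·A = 11.70333 × 3.43 × 0.99045 = 39.7591 kN.
I_c = b·h³/36 = 0.71 × 2.79³/36 = 0.42832 m⁴.
Centre of pressure: y_p = y_c + I_c/(y_c·A) = 3.43 + 0.42832/(3.43 × 0.99045) = 3.43 + 0.126079 = 3.55608 m along the plane.

h_p = 3.56 m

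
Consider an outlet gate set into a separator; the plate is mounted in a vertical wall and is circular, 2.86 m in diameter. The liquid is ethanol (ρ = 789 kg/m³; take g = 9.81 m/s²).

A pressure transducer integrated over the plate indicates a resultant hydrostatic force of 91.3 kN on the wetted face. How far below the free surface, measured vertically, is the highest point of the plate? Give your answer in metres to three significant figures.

d_top ≈ 0.406 m

γ = ρg = 789 × 9.81 / 1000 = 7.74009 kN/m³.
A = π(1.43)² = 6.42424 m².
From F = γ·h_c·A, the centroid depth is h_c = 91.3/(7.74009 × 6.42424) = 1.83613 m.
The centroid is at the centre, 1.43 m below the top of the plate, so the highest point sits at h_top = 1.83613 − 1.43 = 0.40613 m below the surface.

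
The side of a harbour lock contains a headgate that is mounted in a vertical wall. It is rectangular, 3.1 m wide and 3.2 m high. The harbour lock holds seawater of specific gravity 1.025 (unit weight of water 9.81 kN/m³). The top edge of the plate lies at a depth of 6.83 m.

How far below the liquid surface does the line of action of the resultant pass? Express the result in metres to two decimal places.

h_p = 8.53 m

γ = 1.025 × 9.81 = 10.05525 kN/m³.
The centroid lies 3.2/2 = 1.6 m below the top edge, so the centroid depth is h_c = 6.83 + 1.6 = 8.43 m.
A = 3.1 × 3.2 = 9.92 m².
Resultant F = γ·h_c·A = 10.05525 × 8.43 × 9.92 = 840.876 kN.
I_c = b·h³/12 = 3.1 × 3.2³/12 = 8.46507 m⁴.
Centre of pressure: y_p = y_c + I_c/(y_c·A) = 8.43 + 8.46507/(8.43 × 9.92) = 8.43 + 0.101226 = 8.53123 m along the plane.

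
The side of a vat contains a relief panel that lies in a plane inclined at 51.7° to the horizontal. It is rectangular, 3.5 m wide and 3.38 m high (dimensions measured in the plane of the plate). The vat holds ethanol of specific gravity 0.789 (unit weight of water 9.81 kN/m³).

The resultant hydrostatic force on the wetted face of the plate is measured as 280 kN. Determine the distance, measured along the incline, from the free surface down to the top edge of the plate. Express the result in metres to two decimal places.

γ = 0.789 × 9.81 = 7.74009 kN/m³.
A = 3.5 × 3.38 = 11.83 m².
From F = γ·h_c·A, the centroid depth is h_c = 280/(7.74009 × 11.83) = 3.05793 m.
Let θ = 51.7° be the plate's angle to the horizontal; measure y along the incline from where the plane meets the free surface. Vertical depth h = y·sinθ with sinθ = 0.784776.
Along the incline, y_c = h_c/sinθ = 3.05793/0.784776 = 3.89656 m.
The centroid lies 3.38/2 = 1.69 m below the top edge, so the top edge sits at y_top = 3.89656 − 1.69 = 2.20656 m along the incline.

y_top ≈ 2.21 m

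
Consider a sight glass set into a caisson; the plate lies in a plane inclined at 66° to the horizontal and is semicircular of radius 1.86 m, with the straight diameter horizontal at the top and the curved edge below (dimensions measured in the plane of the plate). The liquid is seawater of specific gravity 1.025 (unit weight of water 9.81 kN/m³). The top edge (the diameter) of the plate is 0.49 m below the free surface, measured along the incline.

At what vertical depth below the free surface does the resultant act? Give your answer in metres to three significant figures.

γ = 1.025 × 9.81 = 10.05525 kN/m³.
Let θ = 66° be the plate's angle to the horizontal; measure y along the incline from where the plane meets the free surface. Vertical depth h = y·sinθ with sinθ = 0.913545.
The centroid of a semicircle lies 4r/(3π) = 0.789409 m from the diameter, here below the top edge, so y_c = 0.49 + 0.789409 = 1.27941 m and h_c = 1.27941 × 0.913545 = 1.1688 m.
A = πr²/2 = π × 1.86²/2 = 5.43433 m².
Resultant F = γ·h_c·A = 10.05525 × 1.1688 × 5.43433 = 63.8674 kN.
I_c = (π/8 − 8/(9π))·r⁴ = 0.109757 × 1.86⁴ = 1.31366 m⁴.
Centre of pressure: y_p = y_c + I_c/(y_c·A) = 1.27941 + 1.31366/(1.27941 × 5.43433) = 1.27941 + 0.188941 = 1.46835 m along the plane.
Vertically, h_p = y_p·sinθ = 1.46835 × 0.913545 = 1.3414 m.

h_p = 1.34 m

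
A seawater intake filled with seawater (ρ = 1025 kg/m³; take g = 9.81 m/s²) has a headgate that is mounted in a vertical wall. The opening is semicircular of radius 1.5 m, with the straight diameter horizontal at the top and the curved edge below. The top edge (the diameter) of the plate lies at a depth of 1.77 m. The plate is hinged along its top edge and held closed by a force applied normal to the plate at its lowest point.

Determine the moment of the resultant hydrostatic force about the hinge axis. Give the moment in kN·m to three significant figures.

γ = ρg = 1025 × 9.81 / 1000 = 10.05525 kN/m³.
The centroid of a semicircle lies 4r/(3π) = 0.63662 m from the diameter, here below the top edge, so the centroid depth is h_c = 1.77 + 0.63662 = 2.40662 m.
A = πr²/2 = π × 1.5²/2 = 3.53429 m².
Resultant F = γ·h_c·A = 10.05525 × 2.40662 × 3.53429 = 85.5269 kN.
I_c = (π/8 − 8/(9π))·r⁴ = 0.109757 × 1.5⁴ = 0.555645 m⁴.
Centre of pressure: y_p = y_c + I_c/(y_c·A) = 2.40662 + 0.555645/(2.40662 × 3.53429) = 2.40662 + 0.0653262 = 2.47195 m along the plane.
The resultant acts 0.63662 + 0.0653262 = 0.701946 m (along the plate) below the hinge at the top edge, so the moment about the hinge is M = F × 0.701946 = 85.5269 × 0.701946 = 60.0353 kN·m.

M ≈ 60.0 kN·m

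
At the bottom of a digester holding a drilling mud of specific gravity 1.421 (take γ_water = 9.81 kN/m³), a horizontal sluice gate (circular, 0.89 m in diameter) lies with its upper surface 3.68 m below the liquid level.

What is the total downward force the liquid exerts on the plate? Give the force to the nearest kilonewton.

F ≈ 32 kN

γ = 1.421 × 9.81 = 13.94001 kN/m³.
The plate is horizontal, so pressure is uniform at p = γ·h = 13.94001 × 3.68 = 51.2992 kN/m².
A = π(0.445)² = 0.622114 m².
F = p·A = 51.2992 × 0.622114 = 31.914 kN.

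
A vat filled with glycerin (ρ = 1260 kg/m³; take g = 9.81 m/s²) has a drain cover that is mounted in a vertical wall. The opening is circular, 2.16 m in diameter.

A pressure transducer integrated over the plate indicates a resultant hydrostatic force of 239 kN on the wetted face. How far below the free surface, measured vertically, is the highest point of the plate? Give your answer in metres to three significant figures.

γ = ρg = 1260 × 9.81 / 1000 = 12.3606 kN/m³.
A = π(1.08)² = 3.66435 m².
From F = γ·h_c·A, the centroid depth is h_c = 239/(12.3606 × 3.66435) = 5.27669 m.
The centroid is at the centre, 1.08 m below the top of the plate, so the highest point sits at h_top = 5.27669 − 1.08 = 4.19669 m below the surface.

d_top ≈ 4.20 m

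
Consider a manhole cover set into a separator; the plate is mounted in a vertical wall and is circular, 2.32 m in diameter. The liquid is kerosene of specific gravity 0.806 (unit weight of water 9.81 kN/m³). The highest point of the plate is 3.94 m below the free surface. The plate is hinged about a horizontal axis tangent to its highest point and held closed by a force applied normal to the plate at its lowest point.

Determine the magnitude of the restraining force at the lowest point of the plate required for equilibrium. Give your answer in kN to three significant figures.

γ = 0.806 × 9.81 = 7.90686 kN/m³.
The centroid is at the centre, 1.16 m below the top of the plate, so the centroid depth is h_c = 3.94 + 1.16 = 5.1 m.
A = π(1.16)² = 4.22733 m².
Resultant F = γ·h_c·A = 7.90686 × 5.1 × 4.22733 = 170.467 kN.
I_c = πr⁴/4 = π × 1.16⁴/4 = 1.42207 m⁴.
Centre of pressure: y_p = y_c + I_c/(y_c·A) = 5.1 + 1.42207/(5.1 × 4.22733) = 5.1 + 0.0659606 = 5.16596 m along the plane.
The resultant acts 1.16 + 0.0659606 = 1.22596 m (along the plate) below the hinge at the top edge, so the moment about the hinge is M = F × 1.22596 = 170.467 × 1.22596 = 208.986 kN·m.
A normal force at the bottom, 2.32 m from the hinge, must supply this moment: P = 208.986/2.32 = 90.0802 kN.

P ≈ 90.1 kN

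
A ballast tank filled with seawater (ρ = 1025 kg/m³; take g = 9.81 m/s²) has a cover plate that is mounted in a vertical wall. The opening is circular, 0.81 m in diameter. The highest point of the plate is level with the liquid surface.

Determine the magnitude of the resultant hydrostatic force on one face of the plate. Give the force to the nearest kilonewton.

F ≈ 2 kN

γ = ρg = 1025 × 9.81 / 1000 = 10.05525 kN/m³.
The centroid is at the centre, 0.405 m below the top of the plate, so the centroid depth is h_c = 0.405 m.
A = π(0.405)² = 0.5153 m².
Resultant F = γ·h_c·A = 10.05525 × 0.405 × 0.5153 = 2.0985 kN.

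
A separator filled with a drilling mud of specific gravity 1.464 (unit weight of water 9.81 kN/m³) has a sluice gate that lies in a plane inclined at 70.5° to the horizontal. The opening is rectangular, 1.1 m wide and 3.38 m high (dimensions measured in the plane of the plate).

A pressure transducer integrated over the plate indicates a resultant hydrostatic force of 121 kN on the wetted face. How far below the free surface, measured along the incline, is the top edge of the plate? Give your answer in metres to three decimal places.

y_top ≈ 0.714 m

γ = 1.464 × 9.81 = 14.36184 kN/m³.
A = 1.1 × 3.38 = 3.718 m².
From F = γ·h_c·A, the centroid depth is h_c = 121/(14.36184 × 3.718) = 2.26603 m.
Let θ = 70.5° be the plate's angle to the horizontal; measure y along the incline from where the plane meets the free surface. Vertical depth h = y·sinθ with sinθ = 0.942641.
Along the incline, y_c = h_c/sinθ = 2.26603/0.942641 = 2.40392 m.
The centroid lies 3.38/2 = 1.69 m below the top edge, so the top edge sits at y_top = 2.40392 − 1.69 = 0.71392 m along the incline.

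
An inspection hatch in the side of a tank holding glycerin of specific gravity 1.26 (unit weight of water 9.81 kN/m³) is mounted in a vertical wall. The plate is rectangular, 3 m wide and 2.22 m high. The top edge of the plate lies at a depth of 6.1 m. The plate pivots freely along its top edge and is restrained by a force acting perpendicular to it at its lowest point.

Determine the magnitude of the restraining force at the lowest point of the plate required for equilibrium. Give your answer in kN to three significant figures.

P ≈ 312 kN

γ = 1.26 × 9.81 = 12.3606 kN/m³.
The centroid lies 2.22/2 = 1.11 m below the top edge, so the centroid depth is h_c = 6.1 + 1.11 = 7.21 m.
A = 3 × 2.22 = 6.66 m².
Resultant F = γ·h_c·A = 12.3606 × 7.21 × 6.66 = 593.539 kN.
I_c = b·h³/12 = 3 × 2.22³/12 = 2.73526 m⁴.
Centre of pressure: y_p = y_c + I_c/(y_c·A) = 7.21 + 2.73526/(7.21 × 6.66) = 7.21 + 0.0569625 = 7.26696 m along the plane.
The resultant acts 1.11 + 0.0569625 = 1.16696 m (along the plate) below the hinge at the top edge, so the moment about the hinge is M = F × 1.16696 = 593.539 × 1.16696 = 692.636 kN·m.
A normal force at the bottom, 2.22 m from the hinge, must supply this moment: P = 692.636/2.22 = 311.998 kN.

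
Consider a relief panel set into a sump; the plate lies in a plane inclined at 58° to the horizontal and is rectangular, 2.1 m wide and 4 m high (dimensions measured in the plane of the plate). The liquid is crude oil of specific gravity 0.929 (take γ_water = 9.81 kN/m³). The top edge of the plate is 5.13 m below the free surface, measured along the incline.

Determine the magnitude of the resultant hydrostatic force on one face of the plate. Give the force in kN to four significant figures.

F ≈ 462.9 kN

γ = 0.929 × 9.81 = 9.11349 kN/m³.
Let θ = 58° be the plate's angle to the horizontal; measure y along the incline from where the plane meets the free surface. Vertical depth h = y·sinθ with sinθ = 0.848048.
The centroid lies 4/2 = 2 m below the top edge, so y_c = 5.13 + 2 = 7.13 m and h_c = 7.13 × 0.848048 = 6.04658 m.
A = 2.1 × 4 = 8.4 m².
Resultant F = γ·h_c·A = 9.11349 × 6.04658 × 8.4 = 462.886 kN.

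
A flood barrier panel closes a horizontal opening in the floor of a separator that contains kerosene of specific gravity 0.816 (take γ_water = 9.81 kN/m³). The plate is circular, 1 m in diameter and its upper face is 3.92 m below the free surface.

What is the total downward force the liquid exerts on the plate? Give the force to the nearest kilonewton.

F ≈ 25 kN

γ = 0.816 × 9.81 = 8.00496 kN/m³.
The plate is horizontal, so pressure is uniform at p = γ·h = 8.00496 × 3.92 = 31.3794 kN/m².
A = π(0.5)² = 0.785398 m².
F = p·A = 31.3794 × 0.785398 = 24.6453 kN.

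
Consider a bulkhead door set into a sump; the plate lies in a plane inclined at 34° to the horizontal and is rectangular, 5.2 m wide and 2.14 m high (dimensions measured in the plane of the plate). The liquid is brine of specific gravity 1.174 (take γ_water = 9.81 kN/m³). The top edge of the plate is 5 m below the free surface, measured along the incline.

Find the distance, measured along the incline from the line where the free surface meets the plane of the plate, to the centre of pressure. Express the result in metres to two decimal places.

y_p = 6.13 m

γ = 1.174 × 9.81 = 11.51694 kN/m³.
Let θ = 34° be the plate's angle to the horizontal; measure y along the incline from where the plane meets the free surface. Vertical depth h = y·sinθ with sinθ = 0.559193.
The centroid lies 2.14/2 = 1.07 m below the top edge, so y_c = 5 + 1.07 = 6.07 m and h_c = 6.07 × 0.559193 = 3.3943 m.
A = 5.2 × 2.14 = 11.128 m².
Resultant F = γ·h_c·A = 11.51694 × 3.3943 × 11.128 = 435.015 kN.
I_c = b·h³/12 = 5.2 × 2.14³/12 = 4.24682 m⁴.
Centre of pressure: y_p = y_c + I_c/(y_c·A) = 6.07 + 4.24682/(6.07 × 11.128) = 6.07 + 0.0628721 = 6.13287 m along the plane.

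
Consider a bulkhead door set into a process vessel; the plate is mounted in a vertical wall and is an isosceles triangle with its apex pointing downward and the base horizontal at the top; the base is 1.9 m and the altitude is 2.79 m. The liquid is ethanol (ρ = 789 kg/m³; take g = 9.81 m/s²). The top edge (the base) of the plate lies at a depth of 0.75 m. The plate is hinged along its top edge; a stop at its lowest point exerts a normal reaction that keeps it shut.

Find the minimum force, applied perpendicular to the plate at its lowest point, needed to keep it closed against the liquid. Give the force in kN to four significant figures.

P ≈ 14.67 kN

γ = ρg = 789 × 9.81 / 1000 = 7.74009 kN/m³.
With the apex down, the centroid sits h/3 = 2.79/3 = 0.93 m below the base (the top edge), so the centroid depth is h_c = 0.75 + 0.93 = 1.68 m.
A = ½ × 1.9 × 2.79 = 2.6505 m².
Resultant F = γ·h_c·A = 7.74009 × 1.68 × 2.6505 = 34.4654 kN.
I_c = b·h³/36 = 1.9 × 2.79³/36 = 1.14621 m⁴.
Centre of pressure: y_p = y_c + I_c/(y_c·A) = 1.68 + 1.14621/(1.68 × 2.6505) = 1.68 + 0.257411 = 1.93741 m along the plane.
The resultant acts 0.93 + 0.257411 = 1.18741 m (along the plate) below the hinge at the top edge, so the moment about the hinge is M = F × 1.18741 = 34.4654 × 1.18741 = 40.9246 kN·m.
A normal force at the bottom, 2.79 m from the hinge, must supply this moment: P = 40.9246/2.79 = 14.6683 kN.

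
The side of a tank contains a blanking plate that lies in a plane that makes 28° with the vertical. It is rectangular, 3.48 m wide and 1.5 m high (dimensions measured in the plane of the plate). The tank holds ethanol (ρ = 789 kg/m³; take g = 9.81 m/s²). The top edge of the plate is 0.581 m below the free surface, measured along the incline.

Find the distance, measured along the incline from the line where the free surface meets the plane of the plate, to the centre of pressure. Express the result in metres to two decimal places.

γ = ρg = 789 × 9.81 / 1000 = 7.74009 kN/m³.
The plate makes 28° with the vertical, i.e. θ = 90° − 28° = 62° to the horizontal. Measuring y along the incline from the free-surface line, vertical depth h = y·sinθ with sinθ = 0.882948.
The centroid lies 1.5/2 = 0.75 m below the top edge, so y_c = 0.581 + 0.75 = 1.331 m and h_c = 1.331 × 0.882948 = 1.1752 m.
A = 3.48 × 1.5 = 5.22 m².
Resultant F = γ·h_c·A = 7.74009 × 1.1752 × 5.22 = 47.4819 kN.
I_c = b·h³/12 = 3.48 × 1.5³/12 = 0.97875 m⁴.
Centre of pressure: y_p = y_c + I_c/(y_c·A) = 1.331 + 0.97875/(1.331 × 5.22) = 1.331 + 0.140872 = 1.47187 m along the plane.

y_p = 1.47 m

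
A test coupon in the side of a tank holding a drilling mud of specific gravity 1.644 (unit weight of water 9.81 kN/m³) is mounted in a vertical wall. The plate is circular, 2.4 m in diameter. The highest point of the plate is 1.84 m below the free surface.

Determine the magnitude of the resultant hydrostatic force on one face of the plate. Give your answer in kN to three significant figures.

F ≈ 222 kN

γ = 1.644 × 9.81 = 16.12764 kN/m³.
The centroid is at the centre, 1.2 m below the top of the plate, so the centroid depth is h_c = 1.84 + 1.2 = 3.04 m.
A = π(1.2)² = 4.52389 m².
Resultant F = γ·h_c·A = 16.12764 × 3.04 × 4.52389 = 221.797 kN.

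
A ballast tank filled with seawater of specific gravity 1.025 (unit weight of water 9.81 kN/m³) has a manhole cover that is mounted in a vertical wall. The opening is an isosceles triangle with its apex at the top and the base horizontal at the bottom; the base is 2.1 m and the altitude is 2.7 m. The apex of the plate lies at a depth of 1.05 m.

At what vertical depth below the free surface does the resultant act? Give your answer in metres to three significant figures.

γ = 1.025 × 9.81 = 10.05525 kN/m³.
With the apex up, the centroid sits 2h/3 = 2 × 2.7/3 = 1.8 m below the apex, so the centroid depth is h_c = 1.05 + 1.8 = 2.85 m.
A = ½ × 2.1 × 2.7 = 2.835 m².
Resultant F = γ·h_c·A = 10.05525 × 2.85 × 2.835 = 81.2439 kN.
I_c = b·h³/36 = 2.1 × 2.7³/36 = 1.14818 m⁴.
Centre of pressure: y_p = y_c + I_c/(y_c·A) = 2.85 + 1.14818/(2.85 × 2.835) = 2.85 + 0.142106 = 2.99211 m along the plane.

h_p = 2.99 m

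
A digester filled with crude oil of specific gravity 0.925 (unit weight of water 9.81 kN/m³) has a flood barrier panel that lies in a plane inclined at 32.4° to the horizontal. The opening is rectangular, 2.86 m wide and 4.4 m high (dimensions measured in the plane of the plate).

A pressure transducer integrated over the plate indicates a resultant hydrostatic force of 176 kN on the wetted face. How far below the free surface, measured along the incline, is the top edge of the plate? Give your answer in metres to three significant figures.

y_top ≈ 0.676 m

γ = 0.925 × 9.81 = 9.07425 kN/m³.
A = 2.86 × 4.4 = 12.584 m².
From F = γ·h_c·A, the centroid depth is h_c = 176/(9.07425 × 12.584) = 1.54129 m.
Let θ = 32.4° be the plate's angle to the horizontal; measure y along the incline from where the plane meets the free surface. Vertical depth h = y·sinθ with sinθ = 0.535827.
Along the incline, y_c = h_c/sinθ = 1.54129/0.535827 = 2.87647 m.
The centroid lies 4.4/2 = 2.2 m below the top edge, so the top edge sits at y_top = 2.87647 − 2.2 = 0.67647 m along the incline.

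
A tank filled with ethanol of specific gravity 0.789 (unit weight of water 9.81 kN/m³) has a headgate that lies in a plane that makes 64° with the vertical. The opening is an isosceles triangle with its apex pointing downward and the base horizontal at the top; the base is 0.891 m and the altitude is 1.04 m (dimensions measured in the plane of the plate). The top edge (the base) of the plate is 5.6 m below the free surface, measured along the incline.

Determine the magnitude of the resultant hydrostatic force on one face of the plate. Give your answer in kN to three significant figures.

γ = 0.789 × 9.81 = 7.74009 kN/m³.
The plate makes 64° with the vertical, i.e. θ = 90° − 64° = 26° to the horizontal. Measuring y along the incline from the free-surface line, vertical depth h = y·sinθ with sinθ = 0.438371.
With the apex down, the centroid sits h/3 = 1.04/3 = 0.346667 m below the base (the top edge), so y_c = 5.6 + 0.346667 = 5.94667 m and h_c = 5.94667 × 0.438371 = 2.60685 m.
A = ½ × 0.891 × 1.04 = 0.46332 m².
Resultant F = γ·h_c·A = 7.74009 × 2.60685 × 0.46332 = 9.34853 kN.

F ≈ 9.35 kN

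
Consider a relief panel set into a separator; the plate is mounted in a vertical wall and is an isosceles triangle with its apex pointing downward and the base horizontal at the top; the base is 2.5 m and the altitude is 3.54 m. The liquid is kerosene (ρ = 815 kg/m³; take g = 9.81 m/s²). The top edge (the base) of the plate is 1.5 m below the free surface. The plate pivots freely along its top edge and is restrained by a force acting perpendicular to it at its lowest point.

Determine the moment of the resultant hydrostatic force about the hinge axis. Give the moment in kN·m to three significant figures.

γ = ρg = 815 × 9.81 / 1000 = 7.99515 kN/m³.
With the apex down, the centroid sits h/3 = 3.54/3 = 1.18 m below the base (the top edge), so the centroid depth is h_c = 1.5 + 1.18 = 2.68 m.
A = ½ × 2.5 × 3.54 = 4.425 m².
Resultant F = γ·h_c·A = 7.99515 × 2.68 × 4.425 = 94.8145 kN.
I_c = b·h³/36 = 2.5 × 3.54³/36 = 3.08069 m⁴.
Centre of pressure: y_p = y_c + I_c/(y_c·A) = 2.68 + 3.08069/(2.68 × 4.425) = 2.68 + 0.259777 = 2.93978 m along the plane.
The resultant acts 1.18 + 0.259777 = 1.43978 m (along the plate) below the hinge at the top edge, so the moment about the hinge is M = F × 1.43978 = 94.8145 × 1.43978 = 136.512 kN·m.

M ≈ 137 kN·m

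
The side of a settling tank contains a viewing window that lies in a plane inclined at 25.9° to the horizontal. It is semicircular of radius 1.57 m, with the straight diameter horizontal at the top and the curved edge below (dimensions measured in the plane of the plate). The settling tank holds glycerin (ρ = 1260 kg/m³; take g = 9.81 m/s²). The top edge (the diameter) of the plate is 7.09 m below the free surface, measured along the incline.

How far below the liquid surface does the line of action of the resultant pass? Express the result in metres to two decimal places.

h_p = 3.40 m

γ = ρg = 1260 × 9.81 / 1000 = 12.3606 kN/m³.
Let θ = 25.9° be the plate's angle to the horizontal; measure y along the incline from where the plane meets the free surface. Vertical depth h = y·sinθ with sinθ = 0.436802.
The centroid of a semicircle lies 4r/(3π) = 0.666329 m from the diameter, here below the top edge, so y_c = 7.09 + 0.666329 = 7.75633 m and h_c = 7.75633 × 0.436802 = 3.38798 m.
A = πr²/2 = π × 1.57²/2 = 3.87186 m².
Resultant F = γ·h_c·A = 12.3606 × 3.38798 × 3.87186 = 162.144 kN.
I_c = (π/8 − 8/(9π))·r⁴ = 0.109757 × 1.57⁴ = 0.666854 m⁴.
Centre of pressure: y_p = y_c + I_c/(y_c·A) = 7.75633 + 0.666854/(7.75633 × 3.87186) = 7.75633 + 0.0222052 = 7.77854 m along the plane.
Vertically, h_p = y_p·sinθ = 7.77854 × 0.436802 = 3.39768 m.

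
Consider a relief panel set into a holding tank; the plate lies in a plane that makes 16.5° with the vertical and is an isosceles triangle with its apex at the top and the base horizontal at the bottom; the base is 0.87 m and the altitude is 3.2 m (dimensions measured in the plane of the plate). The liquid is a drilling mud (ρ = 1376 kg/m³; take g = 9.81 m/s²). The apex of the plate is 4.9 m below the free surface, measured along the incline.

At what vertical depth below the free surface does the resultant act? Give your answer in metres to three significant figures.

h_p = 6.82 m

γ = ρg = 1376 × 9.81 / 1000 = 13.49856 kN/m³.
The plate makes 16.5° with the vertical, i.e. θ = 90° − 16.5° = 73.5° to the horizontal. Measuring y along the incline from the free-surface line, vertical depth h = y·sinθ with sinθ = 0.958820.
With the apex up, the centroid sits 2h/3 = 2 × 3.2/3 = 2.13333 m below the apex, so y_c = 4.9 + 2.13333 = 7.03333 m and h_c = 7.03333 × 0.958820 = 6.7437 m.
A = ½ × 0.87 × 3.2 = 1.392 m².
Resultant F = γ·h_c·A = 13.49856 × 6.7437 × 1.392 = 126.714 kN.
I_c = b·h³/36 = 0.87 × 3.2³/36 = 0.791893 m⁴.
Centre of pressure: y_p = y_c + I_c/(y_c·A) = 7.03333 + 0.791893/(7.03333 × 1.392) = 7.03333 + 0.0808847 = 7.11421 m along the plane.
Vertically, h_p = y_p·sinθ = 7.11421 × 0.958820 = 6.82125 m.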